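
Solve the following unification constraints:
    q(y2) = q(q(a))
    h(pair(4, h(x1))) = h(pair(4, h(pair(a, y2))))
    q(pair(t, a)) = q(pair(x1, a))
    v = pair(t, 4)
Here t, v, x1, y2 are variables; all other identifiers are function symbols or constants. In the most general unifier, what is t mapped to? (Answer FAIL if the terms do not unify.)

Decompose q/1: y2 = q(a).
Bind y2 := q(a); substituting into the one remaining equation that mentions y2 gives: h(pair(4, h(x1))) = h(pair(4, h(pair(a, q(a))))).
Decompose h/1: pair(4, h(x1)) = pair(4, h(pair(a, q(a)))).
Decompose pair/2: 4 = 4,  h(x1) = h(pair(a, q(a))).
Delete trivial equation 4 = 4.
Decompose h/1: x1 = pair(a, q(a)).
Bind x1 := pair(a, q(a)); substituting into the one remaining equation that mentions x1 gives: q(pair(t, a)) = q(pair(pair(a, q(a)), a)).
Decompose q/1: pair(t, a) = pair(pair(a, q(a)), a).
Decompose pair/2: t = pair(a, q(a)),  a = a.
Bind t := pair(a, q(a)); substituting into the one remaining equation that mentions t gives: v = pair(pair(a, q(a)), 4).
Delete trivial equation a = a.
Bind v := pair(pair(a, q(a)), 4).
MGU = { y2 := q(a), x1 := pair(a, q(a)), t := pair(a, q(a)), v := pair(pair(a, q(a)), 4) }, so t := pair(a, q(a)).

pair(a, q(a))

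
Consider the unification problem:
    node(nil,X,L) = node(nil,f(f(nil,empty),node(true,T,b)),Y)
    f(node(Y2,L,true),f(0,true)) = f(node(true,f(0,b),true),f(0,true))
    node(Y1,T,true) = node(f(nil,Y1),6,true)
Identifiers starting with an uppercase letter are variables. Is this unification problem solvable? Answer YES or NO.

Decompose node/3: nil = nil,  X = f(f(nil,empty),node(true,T,b)),  L = Y.
Delete trivial equation nil = nil.
Bind X := f(f(nil,empty),node(true,T,b)); no other remaining equation mentions X.
Bind L := Y; substituting into the one remaining equation that mentions L gives: f(node(Y2,Y,true),f(0,true)) = f(node(true,f(0,b),true),f(0,true)).
Decompose f/2: node(Y2,Y,true) = node(true,f(0,b),true),  f(0,true) = f(0,true).
Decompose node/3: Y2 = true,  Y = f(0,b),  true = true.
Bind Y2 := true; no other remaining equation mentions Y2.
Bind Y := f(0,b); no other remaining equation mentions Y. Substituting into the earlier binding gives L := f(0,b).
Delete trivial equation true = true.
Delete trivial equation f(0,true) = f(0,true).
Decompose node/3: Y1 = f(nil,Y1),  T = 6,  true = true.
Occurs check fails: Y1 occurs in f(nil,Y1); the equation Y1 = f(nil,Y1) has no finite solution.

NO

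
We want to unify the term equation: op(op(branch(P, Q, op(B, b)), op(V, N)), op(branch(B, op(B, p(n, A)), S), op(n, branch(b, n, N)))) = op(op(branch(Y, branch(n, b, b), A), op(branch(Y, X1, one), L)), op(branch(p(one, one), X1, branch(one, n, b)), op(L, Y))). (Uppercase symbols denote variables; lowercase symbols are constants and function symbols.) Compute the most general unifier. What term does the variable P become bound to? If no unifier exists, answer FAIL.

Decompose op/2: op(branch(P, Q, op(B, b)), op(V, N)) = op(branch(Y, branch(n, b, b), A), op(branch(Y, X1, one), L)),  op(branch(B, op(B, p(n, A)), S), op(n, branch(b, n, N))) = op(branch(p(one, one), X1, branch(one, n, b)), op(L, Y)).
Decompose op/2: branch(P, Q, op(B, b)) = branch(Y, branch(n, b, b), A),  op(V, N) = op(branch(Y, X1, one), L).
Decompose branch/3: P = Y,  Q = branch(n, b, b),  op(B, b) = A.
Bind P := Y; no other remaining equation mentions P.
Bind Q := branch(n, b, b); no other remaining equation mentions Q.
Bind A := op(B, b); substituting into the one remaining equation that mentions A gives: op(branch(B, op(B, p(n, op(B, b))), S), op(n, branch(b, n, N))) = op(branch(p(one, one), X1, branch(one, n, b)), op(L, Y)).
Decompose op/2: V = branch(Y, X1, one),  N = L.
Bind V := branch(Y, X1, one); no other remaining equation mentions V.
Bind N := L; substituting into the remaining equation gives: op(branch(B, op(B, p(n, op(B, b))), S), op(n, branch(b, n, L))) = op(branch(p(one, one), X1, branch(one, n, b)), op(L, Y)).
Decompose op/2: branch(B, op(B, p(n, op(B, b))), S) = branch(p(one, one), X1, branch(one, n, b)),  op(n, branch(b, n, L)) = op(L, Y).
Decompose branch/3: B = p(one, one),  op(B, p(n, op(B, b))) = X1,  S = branch(one, n, b).
Bind B := p(one, one); substituting into the one remaining equation that mentions B gives: op(p(one, one), p(n, op(p(one, one), b))) = X1. Substituting into the earlier binding gives A := op(p(one, one), b).
Bind X1 := op(p(one, one), p(n, op(p(one, one), b))); no other remaining equation mentions X1. Substituting into the earlier binding gives V := branch(Y, op(p(one, one), p(n, op(p(one, one), b))), one).
Bind S := branch(one, n, b); no other remaining equation mentions S.
Decompose op/2: n = L,  branch(b, n, L) = Y.
Bind L := n; substituting into the remaining equation gives: branch(b, n, n) = Y. Substituting into the earlier binding gives N := n.
Bind Y := branch(b, n, n). Substituting into the earlier bindings gives P := branch(b, n, n), V := branch(branch(b, n, n), op(p(one, one), p(n, op(p(one, one), b))), one).
MGU = { P -> branch(b, n, n), Q -> branch(n, b, b), A -> op(p(one, one), b), V -> branch(branch(b, n, n), op(p(one, one), p(n, op(p(one, one), b))), one), N -> n, B -> p(one, one), X1 -> op(p(one, one), p(n, op(p(one, one), b))), S -> branch(one, n, b), L -> n, Y -> branch(b, n, n) }, so P -> branch(b, n, n).

branch(b, n, n)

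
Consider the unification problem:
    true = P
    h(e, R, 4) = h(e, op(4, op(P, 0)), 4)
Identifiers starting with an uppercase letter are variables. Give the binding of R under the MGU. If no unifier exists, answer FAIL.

Bind P := true; substituting into the remaining equation gives: h(e, R, 4) = h(e, op(4, op(true, 0)), 4).
Decompose h/3: e = e,  R = op(4, op(true, 0)),  4 = 4.
Delete trivial equation e = e.
Bind R := op(4, op(true, 0)); no other remaining equation mentions R.
Delete trivial equation 4 = 4.
MGU = { P ↦ true, R ↦ op(4, op(true, 0)) }, so R ↦ op(4, op(true, 0)).

op(4, op(true, 0))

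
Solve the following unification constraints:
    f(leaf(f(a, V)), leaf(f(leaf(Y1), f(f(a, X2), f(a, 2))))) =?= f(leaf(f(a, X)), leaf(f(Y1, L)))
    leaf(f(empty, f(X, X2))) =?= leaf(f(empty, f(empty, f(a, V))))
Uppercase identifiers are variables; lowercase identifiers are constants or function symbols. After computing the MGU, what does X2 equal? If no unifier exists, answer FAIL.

Decompose f/2: leaf(f(a, V)) =?= leaf(f(a, X)),  leaf(f(leaf(Y1), f(f(a, X2), f(a, 2)))) =?= leaf(f(Y1, L)).
Decompose leaf/1: f(a, V) =?= f(a, X).
Decompose f/2: a =?= a,  V =?= X.
Delete trivial equation a =?= a.
Bind V := X; substituting into the one remaining equation that mentions V gives: leaf(f(empty, f(X, X2))) =?= leaf(f(empty, f(empty, f(a, X)))).
Decompose leaf/1: f(leaf(Y1), f(f(a, X2), f(a, 2))) =?= f(Y1, L).
Decompose f/2: leaf(Y1) =?= Y1,  f(f(a, X2), f(a, 2)) =?= L.
Occurs check fails: Y1 occurs in leaf(Y1); the equation Y1 =?= leaf(Y1) has no finite solution.

FAIL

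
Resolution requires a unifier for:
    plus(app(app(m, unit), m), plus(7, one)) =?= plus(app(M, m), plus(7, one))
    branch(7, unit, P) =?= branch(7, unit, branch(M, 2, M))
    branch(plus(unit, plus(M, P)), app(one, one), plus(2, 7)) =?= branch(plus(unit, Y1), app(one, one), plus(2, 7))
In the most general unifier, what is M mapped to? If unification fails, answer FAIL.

Decompose plus/2: app(app(m, unit), m) =?= app(M, m),  plus(7, one) =?= plus(7, one).
Decompose app/2: app(m, unit) =?= M,  m =?= m.
Bind M := app(m, unit); substituting into the 2 remaining equations that mention M gives: branch(7, unit, P) =?= branch(7, unit, branch(app(m, unit), 2, app(m, unit))),  branch(plus(unit, plus(app(m, unit), P)), app(one, one), plus(2, 7)) =?= branch(plus(unit, Y1), app(one, one), plus(2, 7)).
Delete trivial equation m =?= m.
Delete trivial equation plus(7, one) =?= plus(7, one).
Decompose branch/3: 7 =?= 7,  unit =?= unit,  P =?= branch(app(m, unit), 2, app(m, unit)).
Delete trivial equation 7 =?= 7.
Delete trivial equation unit =?= unit.
Bind P := branch(app(m, unit), 2, app(m, unit)); substituting into the remaining equation gives: branch(plus(unit, plus(app(m, unit), branch(app(m, unit), 2, app(m, unit)))), app(one, one), plus(2, 7)) =?= branch(plus(unit, Y1), app(one, one), plus(2, 7)).
Decompose branch/3: plus(unit, plus(app(m, unit), branch(app(m, unit), 2, app(m, unit)))) =?= plus(unit, Y1),  app(one, one) =?= app(one, one),  plus(2, 7) =?= plus(2, 7).
Decompose plus/2: unit =?= unit,  plus(app(m, unit), branch(app(m, unit), 2, app(m, unit))) =?= Y1.
Delete trivial equation unit =?= unit.
Bind Y1 := plus(app(m, unit), branch(app(m, unit), 2, app(m, unit))); no other remaining equation mentions Y1.
Delete trivial equation app(one, one) =?= app(one, one).
Delete trivial equation plus(2, 7) =?= plus(2, 7).
MGU = { M := app(m, unit), P := branch(app(m, unit), 2, app(m, unit)), Y1 := plus(app(m, unit), branch(app(m, unit), 2, app(m, unit))) }, so M := app(m, unit).

app(m, unit)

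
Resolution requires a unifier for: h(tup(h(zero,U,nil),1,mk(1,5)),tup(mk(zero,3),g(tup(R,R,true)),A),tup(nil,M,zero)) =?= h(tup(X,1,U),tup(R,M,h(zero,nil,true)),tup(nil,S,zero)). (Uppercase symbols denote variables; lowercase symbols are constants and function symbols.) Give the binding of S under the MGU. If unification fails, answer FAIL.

Decompose h/3: tup(h(zero,U,nil),1,mk(1,5)) =?= tup(X,1,U),  tup(mk(zero,3),g(tup(R,R,true)),A) =?= tup(R,M,h(zero,nil,true)),  tup(nil,M,zero) =?= tup(nil,S,zero).
Decompose tup/3: h(zero,U,nil) =?= X,  1 =?= 1,  mk(1,5) =?= U.
Bind X := h(zero,U,nil); no other remaining equation mentions X.
Delete trivial equation 1 =?= 1.
Bind U := mk(1,5); no other remaining equation mentions U. Substituting into the earlier binding gives X := h(zero,mk(1,5),nil).
Decompose tup/3: mk(zero,3) =?= R,  g(tup(R,R,true)) =?= M,  A =?= h(zero,nil,true).
Bind R := mk(zero,3); substituting into the one remaining equation that mentions R gives: g(tup(mk(zero,3),mk(zero,3),true)) =?= M.
Bind M := g(tup(mk(zero,3),mk(zero,3),true)); substituting into the one remaining equation that mentions M gives: tup(nil,g(tup(mk(zero,3),mk(zero,3),true)),zero) =?= tup(nil,S,zero).
Bind A := h(zero,nil,true); no other remaining equation mentions A.
Decompose tup/3: nil =?= nil,  g(tup(mk(zero,3),mk(zero,3),true)) =?= S,  zero =?= zero.
Delete trivial equation nil =?= nil.
Bind S := g(tup(mk(zero,3),mk(zero,3),true)); no other remaining equation mentions S.
Delete trivial equation zero =?= zero.
MGU = { X -> h(zero,mk(1,5),nil), U -> mk(1,5), R -> mk(zero,3), M -> g(tup(mk(zero,3),mk(zero,3),true)), A -> h(zero,nil,true), S -> g(tup(mk(zero,3),mk(zero,3),true)) }, so S -> g(tup(mk(zero,3),mk(zero,3),true)).

g(tup(mk(zero,3),mk(zero,3),true))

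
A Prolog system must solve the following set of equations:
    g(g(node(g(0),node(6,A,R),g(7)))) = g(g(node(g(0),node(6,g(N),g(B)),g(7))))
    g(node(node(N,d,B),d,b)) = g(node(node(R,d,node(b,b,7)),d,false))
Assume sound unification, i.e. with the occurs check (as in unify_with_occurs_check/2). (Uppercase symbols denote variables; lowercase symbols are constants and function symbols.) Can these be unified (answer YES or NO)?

Decompose g/1: g(node(g(0),node(6,A,R),g(7))) = g(node(g(0),node(6,g(N),g(B)),g(7))).
Decompose g/1: node(g(0),node(6,A,R),g(7)) = node(g(0),node(6,g(N),g(B)),g(7)).
Decompose node/3: g(0) = g(0),  node(6,A,R) = node(6,g(N),g(B)),  g(7) = g(7).
Delete trivial equation g(0) = g(0).
Decompose node/3: 6 = 6,  A = g(N),  R = g(B).
Delete trivial equation 6 = 6.
Bind A := g(N); no other remaining equation mentions A.
Bind R := g(B); substituting into the one remaining equation that mentions R gives: g(node(node(N,d,B),d,b)) = g(node(node(g(B),d,node(b,b,7)),d,false)).
Delete trivial equation g(7) = g(7).
Decompose g/1: node(node(N,d,B),d,b) = node(node(g(B),d,node(b,b,7)),d,false).
Decompose node/3: node(N,d,B) = node(g(B),d,node(b,b,7)),  d = d,  b = false.
Decompose node/3: N = g(B),  d = d,  B = node(b,b,7).
Bind N := g(B); no other remaining equation mentions N. Substituting into the earlier binding gives A := g(g(B)).
Delete trivial equation d = d.
Bind B := node(b,b,7); no other remaining equation mentions B. Substituting into the earlier bindings gives A := g(g(node(b,b,7))), R := g(node(b,b,7)), N := g(node(b,b,7)).
Delete trivial equation d = d.
Clash: constants b and false differ; no unifier exists.

NO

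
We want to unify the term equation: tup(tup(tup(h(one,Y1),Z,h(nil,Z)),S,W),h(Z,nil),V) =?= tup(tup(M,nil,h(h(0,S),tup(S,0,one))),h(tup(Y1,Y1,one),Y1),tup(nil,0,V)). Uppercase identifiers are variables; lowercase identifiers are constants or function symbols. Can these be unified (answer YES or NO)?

Decompose tup/3: tup(tup(h(one,Y1),Z,h(nil,Z)),S,W) =?= tup(M,nil,h(h(0,S),tup(S,0,one))),  h(Z,nil) =?= h(tup(Y1,Y1,one),Y1),  V =?= tup(nil,0,V).
Decompose tup/3: tup(h(one,Y1),Z,h(nil,Z)) =?= M,  S =?= nil,  W =?= h(h(0,S),tup(S,0,one)).
Bind M := tup(h(one,Y1),Z,h(nil,Z)); no other remaining equation mentions M.
Bind S := nil; substituting into the one remaining equation that mentions S gives: W =?= h(h(0,nil),tup(nil,0,one)).
Bind W := h(h(0,nil),tup(nil,0,one)); no other remaining equation mentions W.
Decompose h/2: Z =?= tup(Y1,Y1,one),  nil =?= Y1.
Bind Z := tup(Y1,Y1,one); no other remaining equation mentions Z. Substituting into the earlier binding gives M := tup(h(one,Y1),tup(Y1,Y1,one),h(nil,tup(Y1,Y1,one))).
Bind Y1 := nil; no other remaining equation mentions Y1. Substituting into the earlier bindings gives M := tup(h(one,nil),tup(nil,nil,one),h(nil,tup(nil,nil,one))), Z := tup(nil,nil,one).
Occurs check fails: V occurs in tup(nil,0,V); the equation V =?= tup(nil,0,V) has no finite solution.

NO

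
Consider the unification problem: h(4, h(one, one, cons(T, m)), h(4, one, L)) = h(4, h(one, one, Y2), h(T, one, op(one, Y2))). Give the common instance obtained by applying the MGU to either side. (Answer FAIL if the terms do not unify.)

Decompose h/3: 4 = 4,  h(one, one, cons(T, m)) = h(one, one, Y2),  h(4, one, L) = h(T, one, op(one, Y2)).
Delete trivial equation 4 = 4.
Decompose h/3: one = one,  one = one,  cons(T, m) = Y2.
Delete trivial equation one = one.
Delete trivial equation one = one.
Bind Y2 := cons(T, m); substituting into the remaining equation gives: h(4, one, L) = h(T, one, op(one, cons(T, m))).
Decompose h/3: 4 = T,  one = one,  L = op(one, cons(T, m)).
Bind T := 4; substituting into the one remaining equation that mentions T gives: L = op(one, cons(4, m)). Substituting into the earlier binding gives Y2 := cons(4, m).
Delete trivial equation one = one.
Bind L := op(one, cons(4, m)).
Applying the MGU to either side gives h(4, h(one, one, cons(4, m)), h(4, one, op(one, cons(4, m)))).

h(4, h(one, one, cons(4, m)), h(4, one, op(one, cons(4, m))))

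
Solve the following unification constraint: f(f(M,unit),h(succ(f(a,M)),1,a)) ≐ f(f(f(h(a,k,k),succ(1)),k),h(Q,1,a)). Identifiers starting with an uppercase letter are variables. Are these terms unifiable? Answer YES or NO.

NO

Decompose f/2: f(M,unit) ≐ f(f(h(a,k,k),succ(1)),k),  h(succ(f(a,M)),1,a) ≐ h(Q,1,a).
Decompose f/2: M ≐ f(h(a,k,k),succ(1)),  unit ≐ k.
Bind M := f(h(a,k,k),succ(1)); substituting into the one remaining equation that mentions M gives: h(succ(f(a,f(h(a,k,k),succ(1)))),1,a) ≐ h(Q,1,a).
Clash: constants unit and k differ; no unifier exists.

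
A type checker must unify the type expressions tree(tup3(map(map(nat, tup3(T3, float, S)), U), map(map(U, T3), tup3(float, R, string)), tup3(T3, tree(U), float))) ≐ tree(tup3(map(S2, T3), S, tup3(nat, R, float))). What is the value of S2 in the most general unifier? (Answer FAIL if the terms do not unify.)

Decompose tree/1: tup3(map(map(nat, tup3(T3, float, S)), U), map(map(U, T3), tup3(float, R, string)), tup3(T3, tree(U), float)) ≐ tup3(map(S2, T3), S, tup3(nat, R, float)).
Decompose tup3/3: map(map(nat, tup3(T3, float, S)), U) ≐ map(S2, T3),  map(map(U, T3), tup3(float, R, string)) ≐ S,  tup3(T3, tree(U), float) ≐ tup3(nat, R, float).
Decompose map/2: map(nat, tup3(T3, float, S)) ≐ S2,  U ≐ T3.
Bind S2 := map(nat, tup3(T3, float, S)); no other remaining equation mentions S2.
Bind U := T3; substituting into the remaining equations gives: map(map(T3, T3), tup3(float, R, string)) ≐ S,  tup3(T3, tree(T3), float) ≐ tup3(nat, R, float).
Bind S := map(map(T3, T3), tup3(float, R, string)); no other remaining equation mentions S. Substituting into the earlier binding gives S2 := map(nat, tup3(T3, float, map(map(T3, T3), tup3(float, R, string)))).
Decompose tup3/3: T3 ≐ nat,  tree(T3) ≐ R,  float ≐ float.
Bind T3 := nat; substituting into the one remaining equation that mentions T3 gives: tree(nat) ≐ R. Substituting into the earlier bindings gives S2 := map(nat, tup3(nat, float, map(map(nat, nat), tup3(float, R, string)))), U := nat, S := map(map(nat, nat), tup3(float, R, string)).
Bind R := tree(nat); no other remaining equation mentions R. Substituting into the earlier bindings gives S2 := map(nat, tup3(nat, float, map(map(nat, nat), tup3(float, tree(nat), string)))), S := map(map(nat, nat), tup3(float, tree(nat), string)).
Delete trivial equation float ≐ float.
MGU = { S2 ↦ map(nat, tup3(nat, float, map(map(nat, nat), tup3(float, tree(nat), string)))), U ↦ nat, S ↦ map(map(nat, nat), tup3(float, tree(nat), string)), T3 ↦ nat, R ↦ tree(nat) }, so S2 ↦ map(nat, tup3(nat, float, map(map(nat, nat), tup3(float, tree(nat), string)))).

map(nat, tup3(nat, float, map(map(nat, nat), tup3(float, tree(nat), string))))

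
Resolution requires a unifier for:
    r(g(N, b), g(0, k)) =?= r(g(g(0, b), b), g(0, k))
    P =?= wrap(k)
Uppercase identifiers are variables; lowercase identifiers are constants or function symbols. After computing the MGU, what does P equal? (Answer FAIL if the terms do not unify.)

wrap(k)

Decompose r/2: g(N, b) =?= g(g(0, b), b),  g(0, k) =?= g(0, k).
Decompose g/2: N =?= g(0, b),  b =?= b.
Bind N := g(0, b); no other remaining equation mentions N.
Delete trivial equation b =?= b.
Delete trivial equation g(0, k) =?= g(0, k).
Bind P := wrap(k).
MGU = { N := g(0, b), P := wrap(k) }, so P := wrap(k).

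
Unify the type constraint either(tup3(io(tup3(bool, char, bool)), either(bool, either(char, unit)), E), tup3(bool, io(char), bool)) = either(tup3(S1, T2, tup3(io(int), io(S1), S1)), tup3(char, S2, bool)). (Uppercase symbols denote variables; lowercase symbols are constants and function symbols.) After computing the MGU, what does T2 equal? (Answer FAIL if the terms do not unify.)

Decompose either/2: tup3(io(tup3(bool, char, bool)), either(bool, either(char, unit)), E) = tup3(S1, T2, tup3(io(int), io(S1), S1)),  tup3(bool, io(char), bool) = tup3(char, S2, bool).
Decompose tup3/3: io(tup3(bool, char, bool)) = S1,  either(bool, either(char, unit)) = T2,  E = tup3(io(int), io(S1), S1).
Bind S1 := io(tup3(bool, char, bool)); substituting into the one remaining equation that mentions S1 gives: E = tup3(io(int), io(io(tup3(bool, char, bool))), io(tup3(bool, char, bool))).
Bind T2 := either(bool, either(char, unit)); no other remaining equation mentions T2.
Bind E := tup3(io(int), io(io(tup3(bool, char, bool))), io(tup3(bool, char, bool))); no other remaining equation mentions E.
Decompose tup3/3: bool = char,  io(char) = S2,  bool = bool.
Clash: constants bool and char differ; no unifier exists.

FAIL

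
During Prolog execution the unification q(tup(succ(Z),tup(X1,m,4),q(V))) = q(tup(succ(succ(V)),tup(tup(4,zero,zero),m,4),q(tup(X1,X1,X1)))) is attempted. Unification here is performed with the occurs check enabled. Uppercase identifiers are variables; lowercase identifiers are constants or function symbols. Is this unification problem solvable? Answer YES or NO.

Decompose q/1: tup(succ(Z),tup(X1,m,4),q(V)) = tup(succ(succ(V)),tup(tup(4,zero,zero),m,4),q(tup(X1,X1,X1))).
Decompose tup/3: succ(Z) = succ(succ(V)),  tup(X1,m,4) = tup(tup(4,zero,zero),m,4),  q(V) = q(tup(X1,X1,X1)).
Decompose succ/1: Z = succ(V).
Bind Z := succ(V); no other remaining equation mentions Z.
Decompose tup/3: X1 = tup(4,zero,zero),  m = m,  4 = 4.
Bind X1 := tup(4,zero,zero); substituting into the one remaining equation that mentions X1 gives: q(V) = q(tup(tup(4,zero,zero),tup(4,zero,zero),tup(4,zero,zero))).
Delete trivial equation m = m.
Delete trivial equation 4 = 4.
Decompose q/1: V = tup(tup(4,zero,zero),tup(4,zero,zero),tup(4,zero,zero)).
Bind V := tup(tup(4,zero,zero),tup(4,zero,zero),tup(4,zero,zero)). Substituting into the earlier binding gives Z := succ(tup(tup(4,zero,zero),tup(4,zero,zero),tup(4,zero,zero))).
No equations remain and no clash or occurs-check failure arose, so a unifier exists.

YES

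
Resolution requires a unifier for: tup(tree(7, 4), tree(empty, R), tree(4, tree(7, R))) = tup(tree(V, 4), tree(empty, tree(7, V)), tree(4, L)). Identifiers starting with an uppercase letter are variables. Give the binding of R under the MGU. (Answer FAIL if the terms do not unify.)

tree(7, 7)

Decompose tup/3: tree(7, 4) = tree(V, 4),  tree(empty, R) = tree(empty, tree(7, V)),  tree(4, tree(7, R)) = tree(4, L).
Decompose tree/2: 7 = V,  4 = 4.
Bind V := 7; substituting into the one remaining equation that mentions V gives: tree(empty, R) = tree(empty, tree(7, 7)).
Delete trivial equation 4 = 4.
Decompose tree/2: empty = empty,  R = tree(7, 7).
Delete trivial equation empty = empty.
Bind R := tree(7, 7); substituting into the remaining equation gives: tree(4, tree(7, tree(7, 7))) = tree(4, L).
Decompose tree/2: 4 = 4,  tree(7, tree(7, 7)) = L.
Delete trivial equation 4 = 4.
Bind L := tree(7, tree(7, 7)).
MGU = { V := 7, R := tree(7, 7), L := tree(7, tree(7, 7)) }, so R := tree(7, 7).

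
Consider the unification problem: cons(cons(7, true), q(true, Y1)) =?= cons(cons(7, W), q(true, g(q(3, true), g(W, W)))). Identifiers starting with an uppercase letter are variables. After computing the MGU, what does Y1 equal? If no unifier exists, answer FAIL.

Decompose cons/2: cons(7, true) =?= cons(7, W),  q(true, Y1) =?= q(true, g(q(3, true), g(W, W))).
Decompose cons/2: 7 =?= 7,  true =?= W.
Delete trivial equation 7 =?= 7.
Bind W := true; substituting into the remaining equation gives: q(true, Y1) =?= q(true, g(q(3, true), g(true, true))).
Decompose q/2: true =?= true,  Y1 =?= g(q(3, true), g(true, true)).
Delete trivial equation true =?= true.
Bind Y1 := g(q(3, true), g(true, true)).
MGU = { W -> true, Y1 -> g(q(3, true), g(true, true)) }, so Y1 -> g(q(3, true), g(true, true)).

g(q(3, true), g(true, true))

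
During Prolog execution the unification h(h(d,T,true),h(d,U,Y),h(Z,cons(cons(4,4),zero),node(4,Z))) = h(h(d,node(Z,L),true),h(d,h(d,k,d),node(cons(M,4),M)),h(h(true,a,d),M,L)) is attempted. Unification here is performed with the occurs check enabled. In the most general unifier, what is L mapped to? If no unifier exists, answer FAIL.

Decompose h/3: h(d,T,true) = h(d,node(Z,L),true),  h(d,U,Y) = h(d,h(d,k,d),node(cons(M,4),M)),  h(Z,cons(cons(4,4),zero),node(4,Z)) = h(h(true,a,d),M,L).
Decompose h/3: d = d,  T = node(Z,L),  true = true.
Delete trivial equation d = d.
Bind T := node(Z,L); no other remaining equation mentions T.
Delete trivial equation true = true.
Decompose h/3: d = d,  U = h(d,k,d),  Y = node(cons(M,4),M).
Delete trivial equation d = d.
Bind U := h(d,k,d); no other remaining equation mentions U.
Bind Y := node(cons(M,4),M); no other remaining equation mentions Y.
Decompose h/3: Z = h(true,a,d),  cons(cons(4,4),zero) = M,  node(4,Z) = L.
Bind Z := h(true,a,d); substituting into the one remaining equation that mentions Z gives: node(4,h(true,a,d)) = L. Substituting into the earlier binding gives T := node(h(true,a,d),L).
Bind M := cons(cons(4,4),zero); no other remaining equation mentions M. Substituting into the earlier binding gives Y := node(cons(cons(cons(4,4),zero),4),cons(cons(4,4),zero)).
Bind L := node(4,h(true,a,d)). Substituting into the earlier binding gives T := node(h(true,a,d),node(4,h(true,a,d))).
MGU = { T -> node(h(true,a,d),node(4,h(true,a,d))), U -> h(d,k,d), Y -> node(cons(cons(cons(4,4),zero),4),cons(cons(4,4),zero)), Z -> h(true,a,d), M -> cons(cons(4,4),zero), L -> node(4,h(true,a,d)) }, so L -> node(4,h(true,a,d)).

node(4,h(true,a,d))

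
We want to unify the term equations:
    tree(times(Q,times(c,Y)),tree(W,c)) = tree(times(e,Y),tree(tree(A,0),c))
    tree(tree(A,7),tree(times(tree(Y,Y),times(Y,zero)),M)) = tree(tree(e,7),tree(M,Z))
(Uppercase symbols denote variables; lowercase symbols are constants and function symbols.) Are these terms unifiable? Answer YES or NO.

NO

Decompose tree/2: times(Q,times(c,Y)) = times(e,Y),  tree(W,c) = tree(tree(A,0),c).
Decompose times/2: Q = e,  times(c,Y) = Y.
Bind Q := e; no other remaining equation mentions Q.
Occurs check fails: Y occurs in times(c,Y); the equation Y = times(c,Y) has no finite solution.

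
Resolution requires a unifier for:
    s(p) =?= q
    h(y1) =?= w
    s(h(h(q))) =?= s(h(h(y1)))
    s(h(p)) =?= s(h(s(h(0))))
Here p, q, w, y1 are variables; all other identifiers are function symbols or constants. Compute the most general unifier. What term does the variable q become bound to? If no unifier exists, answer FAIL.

s(s(h(0)))

Bind q := s(p); substituting into the one remaining equation that mentions q gives: s(h(h(s(p)))) =?= s(h(h(y1))).
Bind w := h(y1); no other remaining equation mentions w.
Decompose s/1: h(h(s(p))) =?= h(h(y1)).
Decompose h/1: h(s(p)) =?= h(y1).
Decompose h/1: s(p) =?= y1.
Bind y1 := s(p); no other remaining equation mentions y1. Substituting into the earlier binding gives w := h(s(p)).
Decompose s/1: h(p) =?= h(s(h(0))).
Decompose h/1: p =?= s(h(0)).
Bind p := s(h(0)). Substituting into the earlier bindings gives q := s(s(h(0))), w := h(s(s(h(0)))), y1 := s(s(h(0))).
MGU = { q -> s(s(h(0))), w -> h(s(s(h(0)))), y1 -> s(s(h(0))), p -> s(h(0)) }, so q -> s(s(h(0))).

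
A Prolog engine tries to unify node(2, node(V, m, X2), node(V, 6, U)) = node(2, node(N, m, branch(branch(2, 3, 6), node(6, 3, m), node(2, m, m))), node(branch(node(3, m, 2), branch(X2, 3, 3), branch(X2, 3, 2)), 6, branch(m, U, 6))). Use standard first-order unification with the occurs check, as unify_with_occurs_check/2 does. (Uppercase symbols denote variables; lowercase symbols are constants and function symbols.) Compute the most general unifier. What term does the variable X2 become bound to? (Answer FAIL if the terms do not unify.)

FAIL

Decompose node/3: 2 = 2,  node(V, m, X2) = node(N, m, branch(branch(2, 3, 6), node(6, 3, m), node(2, m, m))),  node(V, 6, U) = node(branch(node(3, m, 2), branch(X2, 3, 3), branch(X2, 3, 2)), 6, branch(m, U, 6)).
Delete trivial equation 2 = 2.
Decompose node/3: V = N,  m = m,  X2 = branch(branch(2, 3, 6), node(6, 3, m), node(2, m, m)).
Bind V := N; substituting into the one remaining equation that mentions V gives: node(N, 6, U) = node(branch(node(3, m, 2), branch(X2, 3, 3), branch(X2, 3, 2)), 6, branch(m, U, 6)).
Delete trivial equation m = m.
Bind X2 := branch(branch(2, 3, 6), node(6, 3, m), node(2, m, m)); substituting into the remaining equation gives: node(N, 6, U) = node(branch(node(3, m, 2), branch(branch(branch(2, 3, 6), node(6, 3, m), node(2, m, m)), 3, 3), branch(branch(branch(2, 3, 6), node(6, 3, m), node(2, m, m)), 3, 2)), 6, branch(m, U, 6)).
Decompose node/3: N = branch(node(3, m, 2), branch(branch(branch(2, 3, 6), node(6, 3, m), node(2, m, m)), 3, 3), branch(branch(branch(2, 3, 6), node(6, 3, m), node(2, m, m)), 3, 2)),  6 = 6,  U = branch(m, U, 6).
Bind N := branch(node(3, m, 2), branch(branch(branch(2, 3, 6), node(6, 3, m), node(2, m, m)), 3, 3), branch(branch(branch(2, 3, 6), node(6, 3, m), node(2, m, m)), 3, 2)); no other remaining equation mentions N. Substituting into the earlier binding gives V := branch(node(3, m, 2), branch(branch(branch(2, 3, 6), node(6, 3, m), node(2, m, m)), 3, 3), branch(branch(branch(2, 3, 6), node(6, 3, m), node(2, m, m)), 3, 2)).
Delete trivial equation 6 = 6.
Occurs check fails: U occurs in branch(m, U, 6); the equation U = branch(m, U, 6) has no finite solution.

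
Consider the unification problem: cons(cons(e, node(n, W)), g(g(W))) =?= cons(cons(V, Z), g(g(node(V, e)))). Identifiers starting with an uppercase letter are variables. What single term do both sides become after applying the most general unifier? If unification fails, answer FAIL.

Decompose cons/2: cons(e, node(n, W)) =?= cons(V, Z),  g(g(W)) =?= g(g(node(V, e))).
Decompose cons/2: e =?= V,  node(n, W) =?= Z.
Bind V := e; substituting into the one remaining equation that mentions V gives: g(g(W)) =?= g(g(node(e, e))).
Bind Z := node(n, W); no other remaining equation mentions Z.
Decompose g/1: g(W) =?= g(node(e, e)).
Decompose g/1: W =?= node(e, e).
Bind W := node(e, e). Substituting into the earlier binding gives Z := node(n, node(e, e)).
Applying the MGU to either side gives cons(cons(e, node(n, node(e, e))), g(g(node(e, e)))).

cons(cons(e, node(n, node(e, e))), g(g(node(e, e))))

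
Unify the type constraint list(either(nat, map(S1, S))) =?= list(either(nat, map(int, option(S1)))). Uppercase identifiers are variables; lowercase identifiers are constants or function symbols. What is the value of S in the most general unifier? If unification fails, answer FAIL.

Decompose list/1: either(nat, map(S1, S)) =?= either(nat, map(int, option(S1))).
Decompose either/2: nat =?= nat,  map(S1, S) =?= map(int, option(S1)).
Delete trivial equation nat =?= nat.
Decompose map/2: S1 =?= int,  S =?= option(S1).
Bind S1 := int; substituting into the remaining equation gives: S =?= option(int).
Bind S := option(int).
MGU = { S1 := int, S := option(int) }, so S := option(int).

option(int)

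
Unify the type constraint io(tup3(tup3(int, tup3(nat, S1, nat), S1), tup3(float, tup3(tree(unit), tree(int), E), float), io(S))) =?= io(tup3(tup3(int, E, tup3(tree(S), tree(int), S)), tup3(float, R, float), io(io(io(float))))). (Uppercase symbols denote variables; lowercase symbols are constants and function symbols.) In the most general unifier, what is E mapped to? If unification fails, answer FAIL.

tup3(nat, tup3(tree(io(io(float))), tree(int), io(io(float))), nat)

Decompose io/1: tup3(tup3(int, tup3(nat, S1, nat), S1), tup3(float, tup3(tree(unit), tree(int), E), float), io(S)) =?= tup3(tup3(int, E, tup3(tree(S), tree(int), S)), tup3(float, R, float), io(io(io(float)))).
Decompose tup3/3: tup3(int, tup3(nat, S1, nat), S1) =?= tup3(int, E, tup3(tree(S), tree(int), S)),  tup3(float, tup3(tree(unit), tree(int), E), float) =?= tup3(float, R, float),  io(S) =?= io(io(io(float))).
Decompose tup3/3: int =?= int,  tup3(nat, S1, nat) =?= E,  S1 =?= tup3(tree(S), tree(int), S).
Delete trivial equation int =?= int.
Bind E := tup3(nat, S1, nat); substituting into the one remaining equation that mentions E gives: tup3(float, tup3(tree(unit), tree(int), tup3(nat, S1, nat)), float) =?= tup3(float, R, float).
Bind S1 := tup3(tree(S), tree(int), S); substituting into the one remaining equation that mentions S1 gives: tup3(float, tup3(tree(unit), tree(int), tup3(nat, tup3(tree(S), tree(int), S), nat)), float) =?= tup3(float, R, float). Substituting into the earlier binding gives E := tup3(nat, tup3(tree(S), tree(int), S), nat).
Decompose tup3/3: float =?= float,  tup3(tree(unit), tree(int), tup3(nat, tup3(tree(S), tree(int), S), nat)) =?= R,  float =?= float.
Delete trivial equation float =?= float.
Bind R := tup3(tree(unit), tree(int), tup3(nat, tup3(tree(S), tree(int), S), nat)); no other remaining equation mentions R.
Delete trivial equation float =?= float.
Decompose io/1: S =?= io(io(float)).
Bind S := io(io(float)). Substituting into the earlier bindings gives E := tup3(nat, tup3(tree(io(io(float))), tree(int), io(io(float))), nat), S1 := tup3(tree(io(io(float))), tree(int), io(io(float))), R := tup3(tree(unit), tree(int), tup3(nat, tup3(tree(io(io(float))), tree(int), io(io(float))), nat)).
MGU = { E := tup3(nat, tup3(tree(io(io(float))), tree(int), io(io(float))), nat), S1 := tup3(tree(io(io(float))), tree(int), io(io(float))), R := tup3(tree(unit), tree(int), tup3(nat, tup3(tree(io(io(float))), tree(int), io(io(float))), nat)), S := io(io(float)) }, so E := tup3(nat, tup3(tree(io(io(float))), tree(int), io(io(float))), nat).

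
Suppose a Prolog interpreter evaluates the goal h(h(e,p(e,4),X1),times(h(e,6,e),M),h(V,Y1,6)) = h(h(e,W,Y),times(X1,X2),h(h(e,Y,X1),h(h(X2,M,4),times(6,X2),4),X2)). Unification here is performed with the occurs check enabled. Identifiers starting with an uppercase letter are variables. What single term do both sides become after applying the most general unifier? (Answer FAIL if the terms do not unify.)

h(h(e,p(e,4),h(e,6,e)),times(h(e,6,e),6),h(h(e,h(e,6,e),h(e,6,e)),h(h(6,6,4),times(6,6),4),6))

Decompose h/3: h(e,p(e,4),X1) = h(e,W,Y),  times(h(e,6,e),M) = times(X1,X2),  h(V,Y1,6) = h(h(e,Y,X1),h(h(X2,M,4),times(6,X2),4),X2).
Decompose h/3: e = e,  p(e,4) = W,  X1 = Y.
Delete trivial equation e = e.
Bind W := p(e,4); no other remaining equation mentions W.
Bind X1 := Y; substituting into the remaining equations gives: times(h(e,6,e),M) = times(Y,X2),  h(V,Y1,6) = h(h(e,Y,Y),h(h(X2,M,4),times(6,X2),4),X2).
Decompose times/2: h(e,6,e) = Y,  M = X2.
Bind Y := h(e,6,e); substituting into the one remaining equation that mentions Y gives: h(V,Y1,6) = h(h(e,h(e,6,e),h(e,6,e)),h(h(X2,M,4),times(6,X2),4),X2). Substituting into the earlier binding gives X1 := h(e,6,e).
Bind M := X2; substituting into the remaining equation gives: h(V,Y1,6) = h(h(e,h(e,6,e),h(e,6,e)),h(h(X2,X2,4),times(6,X2),4),X2).
Decompose h/3: V = h(e,h(e,6,e),h(e,6,e)),  Y1 = h(h(X2,X2,4),times(6,X2),4),  6 = X2.
Bind V := h(e,h(e,6,e),h(e,6,e)); no other remaining equation mentions V.
Bind Y1 := h(h(X2,X2,4),times(6,X2),4); no other remaining equation mentions Y1.
Bind X2 := 6. Substituting into the earlier bindings gives M := 6, Y1 := h(h(6,6,4),times(6,6),4).
Applying the MGU to either side gives h(h(e,p(e,4),h(e,6,e)),times(h(e,6,e),6),h(h(e,h(e,6,e),h(e,6,e)),h(h(6,6,4),times(6,6),4),6)).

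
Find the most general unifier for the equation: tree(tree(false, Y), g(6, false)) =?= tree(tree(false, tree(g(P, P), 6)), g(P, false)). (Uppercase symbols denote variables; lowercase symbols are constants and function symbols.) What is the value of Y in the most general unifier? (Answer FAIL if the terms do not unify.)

tree(g(6, 6), 6)

Decompose tree/2: tree(false, Y) =?= tree(false, tree(g(P, P), 6)),  g(6, false) =?= g(P, false).
Decompose tree/2: false =?= false,  Y =?= tree(g(P, P), 6).
Delete trivial equation false =?= false.
Bind Y := tree(g(P, P), 6); no other remaining equation mentions Y.
Decompose g/2: 6 =?= P,  false =?= false.
Bind P := 6; no other remaining equation mentions P. Substituting into the earlier binding gives Y := tree(g(6, 6), 6).
Delete trivial equation false =?= false.
MGU = { Y := tree(g(6, 6), 6), P := 6 }, so Y := tree(g(6, 6), 6).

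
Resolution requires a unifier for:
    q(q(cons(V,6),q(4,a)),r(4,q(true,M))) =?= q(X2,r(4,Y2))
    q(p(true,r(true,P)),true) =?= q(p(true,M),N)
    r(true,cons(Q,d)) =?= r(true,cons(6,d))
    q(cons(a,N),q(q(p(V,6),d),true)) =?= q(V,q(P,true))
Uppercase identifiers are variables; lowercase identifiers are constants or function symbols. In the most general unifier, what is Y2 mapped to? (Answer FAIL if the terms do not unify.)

q(true,r(true,q(p(cons(a,true),6),d)))

Decompose q/2: q(cons(V,6),q(4,a)) =?= X2,  r(4,q(true,M)) =?= r(4,Y2).
Bind X2 := q(cons(V,6),q(4,a)); no other remaining equation mentions X2.
Decompose r/2: 4 =?= 4,  q(true,M) =?= Y2.
Delete trivial equation 4 =?= 4.
Bind Y2 := q(true,M); no other remaining equation mentions Y2.
Decompose q/2: p(true,r(true,P)) =?= p(true,M),  true =?= N.
Decompose p/2: true =?= true,  r(true,P) =?= M.
Delete trivial equation true =?= true.
Bind M := r(true,P); no other remaining equation mentions M. Substituting into the earlier binding gives Y2 := q(true,r(true,P)).
Bind N := true; substituting into the one remaining equation that mentions N gives: q(cons(a,true),q(q(p(V,6),d),true)) =?= q(V,q(P,true)).
Decompose r/2: true =?= true,  cons(Q,d) =?= cons(6,d).
Delete trivial equation true =?= true.
Decompose cons/2: Q =?= 6,  d =?= d.
Bind Q := 6; no other remaining equation mentions Q.
Delete trivial equation d =?= d.
Decompose q/2: cons(a,true) =?= V,  q(q(p(V,6),d),true) =?= q(P,true).
Bind V := cons(a,true); substituting into the remaining equation gives: q(q(p(cons(a,true),6),d),true) =?= q(P,true). Substituting into the earlier binding gives X2 := q(cons(cons(a,true),6),q(4,a)).
Decompose q/2: q(p(cons(a,true),6),d) =?= P,  true =?= true.
Bind P := q(p(cons(a,true),6),d); no other remaining equation mentions P. Substituting into the earlier bindings gives Y2 := q(true,r(true,q(p(cons(a,true),6),d))), M := r(true,q(p(cons(a,true),6),d)).
Delete trivial equation true =?= true.
MGU = { X2 := q(cons(cons(a,true),6),q(4,a)), Y2 := q(true,r(true,q(p(cons(a,true),6),d))), M := r(true,q(p(cons(a,true),6),d)), N := true, Q := 6, V := cons(a,true), P := q(p(cons(a,true),6),d) }, so Y2 := q(true,r(true,q(p(cons(a,true),6),d))).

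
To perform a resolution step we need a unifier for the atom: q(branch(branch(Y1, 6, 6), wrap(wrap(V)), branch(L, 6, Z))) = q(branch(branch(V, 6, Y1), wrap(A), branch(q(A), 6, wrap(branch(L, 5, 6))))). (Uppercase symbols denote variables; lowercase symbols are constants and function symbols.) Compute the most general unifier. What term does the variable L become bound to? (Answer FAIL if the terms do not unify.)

q(wrap(6))

Decompose q/1: branch(branch(Y1, 6, 6), wrap(wrap(V)), branch(L, 6, Z)) = branch(branch(V, 6, Y1), wrap(A), branch(q(A), 6, wrap(branch(L, 5, 6)))).
Decompose branch/3: branch(Y1, 6, 6) = branch(V, 6, Y1),  wrap(wrap(V)) = wrap(A),  branch(L, 6, Z) = branch(q(A), 6, wrap(branch(L, 5, 6))).
Decompose branch/3: Y1 = V,  6 = 6,  6 = Y1.
Bind Y1 := V; substituting into the one remaining equation that mentions Y1 gives: 6 = V.
Delete trivial equation 6 = 6.
Bind V := 6; substituting into the one remaining equation that mentions V gives: wrap(wrap(6)) = wrap(A). Substituting into the earlier binding gives Y1 := 6.
Decompose wrap/1: wrap(6) = A.
Bind A := wrap(6); substituting into the remaining equation gives: branch(L, 6, Z) = branch(q(wrap(6)), 6, wrap(branch(L, 5, 6))).
Decompose branch/3: L = q(wrap(6)),  6 = 6,  Z = wrap(branch(L, 5, 6)).
Bind L := q(wrap(6)); substituting into the one remaining equation that mentions L gives: Z = wrap(branch(q(wrap(6)), 5, 6)).
Delete trivial equation 6 = 6.
Bind Z := wrap(branch(q(wrap(6)), 5, 6)).
MGU = { Y1 := 6, V := 6, A := wrap(6), L := q(wrap(6)), Z := wrap(branch(q(wrap(6)), 5, 6)) }, so L := q(wrap(6)).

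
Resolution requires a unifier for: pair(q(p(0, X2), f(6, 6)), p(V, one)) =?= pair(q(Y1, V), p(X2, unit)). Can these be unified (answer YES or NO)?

Decompose pair/2: q(p(0, X2), f(6, 6)) =?= q(Y1, V),  p(V, one) =?= p(X2, unit).
Decompose q/2: p(0, X2) =?= Y1,  f(6, 6) =?= V.
Bind Y1 := p(0, X2); no other remaining equation mentions Y1.
Bind V := f(6, 6); substituting into the remaining equation gives: p(f(6, 6), one) =?= p(X2, unit).
Decompose p/2: f(6, 6) =?= X2,  one =?= unit.
Bind X2 := f(6, 6); no other remaining equation mentions X2. Substituting into the earlier binding gives Y1 := p(0, f(6, 6)).
Clash: constants one and unit differ; no unifier exists.

NO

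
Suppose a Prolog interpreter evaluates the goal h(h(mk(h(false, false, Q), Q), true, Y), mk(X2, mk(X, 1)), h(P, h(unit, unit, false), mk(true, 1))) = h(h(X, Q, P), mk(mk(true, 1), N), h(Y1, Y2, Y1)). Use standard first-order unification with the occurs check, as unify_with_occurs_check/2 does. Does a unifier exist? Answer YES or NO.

YES

Decompose h/3: h(mk(h(false, false, Q), Q), true, Y) = h(X, Q, P),  mk(X2, mk(X, 1)) = mk(mk(true, 1), N),  h(P, h(unit, unit, false), mk(true, 1)) = h(Y1, Y2, Y1).
Decompose h/3: mk(h(false, false, Q), Q) = X,  true = Q,  Y = P.
Bind X := mk(h(false, false, Q), Q); substituting into the one remaining equation that mentions X gives: mk(X2, mk(mk(h(false, false, Q), Q), 1)) = mk(mk(true, 1), N).
Bind Q := true; substituting into the one remaining equation that mentions Q gives: mk(X2, mk(mk(h(false, false, true), true), 1)) = mk(mk(true, 1), N). Substituting into the earlier binding gives X := mk(h(false, false, true), true).
Bind Y := P; no other remaining equation mentions Y.
Decompose mk/2: X2 = mk(true, 1),  mk(mk(h(false, false, true), true), 1) = N.
Bind X2 := mk(true, 1); no other remaining equation mentions X2.
Bind N := mk(mk(h(false, false, true), true), 1); no other remaining equation mentions N.
Decompose h/3: P = Y1,  h(unit, unit, false) = Y2,  mk(true, 1) = Y1.
Bind P := Y1; no other remaining equation mentions P. Substituting into the earlier binding gives Y := Y1.
Bind Y2 := h(unit, unit, false); no other remaining equation mentions Y2.
Bind Y1 := mk(true, 1). Substituting into the earlier bindings gives Y := mk(true, 1), P := mk(true, 1).
No equations remain and no clash or occurs-check failure arose, so a unifier exists.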